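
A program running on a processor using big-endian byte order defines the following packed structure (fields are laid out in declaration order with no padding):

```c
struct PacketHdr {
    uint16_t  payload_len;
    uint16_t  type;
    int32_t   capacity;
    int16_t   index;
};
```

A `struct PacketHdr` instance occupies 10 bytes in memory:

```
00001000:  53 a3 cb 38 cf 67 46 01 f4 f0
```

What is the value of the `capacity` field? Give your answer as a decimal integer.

-815315455

`capacity` follows `payload_len` (2 B), `type` (2 B), so it starts at offset 2 + 2 = 4 and occupies 4 bytes.
Bytes at offsets 4..7: CF 67 46 01.
In big-endian order the high byte comes first in memory.
The bytes are already most-significant first: 0xCF674601.
Top bit is set, so as a signed 32-bit value this is 0xCF674601 − 2^32 = -815315455.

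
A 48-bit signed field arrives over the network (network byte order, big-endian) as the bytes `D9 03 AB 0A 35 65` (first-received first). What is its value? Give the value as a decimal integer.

Big-endian stores the most-significant byte at the lowest address.
The bytes are already most-significant first: 0xD903AB0A3565.
Top bit is set, so as a signed 48-bit value this is 0xD903AB0A3565 − 2^48 = -42865199008411.

-42865199008411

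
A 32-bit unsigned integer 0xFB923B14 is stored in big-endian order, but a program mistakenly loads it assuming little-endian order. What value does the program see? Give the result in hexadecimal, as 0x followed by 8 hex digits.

0x143B92FB

Stored big-endian, the bytes at ascending addresses are FB 92 3B 14.
Read back as little-endian, the first byte is least significant, giving 0x143B92FB.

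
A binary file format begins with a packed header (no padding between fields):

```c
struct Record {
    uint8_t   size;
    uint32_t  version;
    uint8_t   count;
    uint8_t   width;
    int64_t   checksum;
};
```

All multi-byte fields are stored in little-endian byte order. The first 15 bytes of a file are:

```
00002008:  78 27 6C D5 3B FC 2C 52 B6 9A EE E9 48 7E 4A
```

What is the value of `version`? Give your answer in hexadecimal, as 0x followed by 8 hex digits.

`version` follows `size` (1 byte), so it starts at byte offset 1 and occupies 4 bytes.
Bytes at offsets 1..4: 27 6C D5 3B.
Little-endian stores the least-significant byte at the lowest address.
Reassemble most-significant byte first: 3B D5 6C 27 → 0x3BD56C27.

0x3BD56C27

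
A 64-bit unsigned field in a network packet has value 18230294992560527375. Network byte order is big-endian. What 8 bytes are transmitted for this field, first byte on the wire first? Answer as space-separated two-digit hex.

FC FF 04 B5 1E 27 18 0F

18230294992560527375 in hexadecimal, padded to 64 bits, is 0xFCFF04B51E27180F.
Split into bytes (most-significant first): FC FF 04 B5 1E 27 18 0F.
In big-endian order the high byte comes first in memory.
So the memory order matches the most-significant-first order: FC FF 04 B5 1E 27 18 0F.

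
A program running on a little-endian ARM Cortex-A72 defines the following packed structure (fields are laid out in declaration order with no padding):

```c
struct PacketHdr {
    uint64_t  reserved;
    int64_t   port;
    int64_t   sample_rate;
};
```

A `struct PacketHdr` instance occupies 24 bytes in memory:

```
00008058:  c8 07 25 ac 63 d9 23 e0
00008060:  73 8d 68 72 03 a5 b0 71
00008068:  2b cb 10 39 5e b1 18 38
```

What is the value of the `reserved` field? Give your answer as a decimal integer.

`reserved` is the first field, at byte offset 0, occupying 8 bytes.
Bytes at offsets 0..7: C8 07 25 AC 63 D9 23 E0.
Little-endian: lowest address holds the least-significant byte.
Reassemble most-significant byte first: E0 23 D9 63 AC 25 07 C8 → 0xE023D963AC2507C8.
0xE023D963AC2507C8 = 16150991710793828296.

16150991710793828296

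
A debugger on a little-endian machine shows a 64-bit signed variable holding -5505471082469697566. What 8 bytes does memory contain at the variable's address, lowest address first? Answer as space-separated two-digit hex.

Two's complement of -5505471082469697566 in 64 bits: 5505471082469697566 = 0x4C675CC7BFCAA81E; invert → 0xB398A338403557E1; add 1 → 0xB398A338403557E2.
Split into bytes (most-significant first): B3 98 A3 38 40 35 57 E2.
In little-endian order the low byte comes first in memory.
So at ascending addresses the bytes are E2 57 35 40 38 A3 98 B3.

E2 57 35 40 38 A3 98 B3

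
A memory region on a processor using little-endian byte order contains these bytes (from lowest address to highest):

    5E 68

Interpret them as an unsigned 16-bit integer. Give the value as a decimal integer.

In little-endian order the low byte comes first in memory.
Reassemble most-significant byte first: 68 5E → 0x685E.
0x685E = 26718.

26718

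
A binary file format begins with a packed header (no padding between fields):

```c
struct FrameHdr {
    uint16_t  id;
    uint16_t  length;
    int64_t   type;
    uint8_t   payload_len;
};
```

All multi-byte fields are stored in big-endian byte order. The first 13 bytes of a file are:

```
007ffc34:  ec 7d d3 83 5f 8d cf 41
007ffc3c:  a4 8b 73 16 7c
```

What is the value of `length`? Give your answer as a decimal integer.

`length` follows `id` (2 bytes), so it starts at byte offset 2 and occupies 2 bytes.
Bytes at offsets 2..3: D3 83.
Big-endian stores the most-significant byte at the lowest address.
The bytes are already most-significant first: 0xD383.
0xD383 = 54147.

54147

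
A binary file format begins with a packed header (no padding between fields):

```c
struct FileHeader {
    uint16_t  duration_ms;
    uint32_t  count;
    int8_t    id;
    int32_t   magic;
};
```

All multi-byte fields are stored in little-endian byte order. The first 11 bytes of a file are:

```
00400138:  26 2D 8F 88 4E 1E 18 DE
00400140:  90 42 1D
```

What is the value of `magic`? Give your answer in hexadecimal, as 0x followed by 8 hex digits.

0x1D4290DE

`magic` follows `duration_ms` (2 B), `count` (4 B), `id` (1 B), so it starts at offset 2 + 4 + 1 = 7 and occupies 4 bytes.
Bytes at offsets 7..10: DE 90 42 1D.
Little-endian stores the least-significant byte at the lowest address.
Reassemble most-significant byte first: 1D 42 90 DE → 0x1D4290DE.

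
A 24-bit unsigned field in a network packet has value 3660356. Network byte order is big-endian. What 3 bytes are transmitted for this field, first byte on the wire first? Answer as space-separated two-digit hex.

3660356 in hexadecimal, padded to 24 bits, is 0x37DA44.
Split into bytes (most-significant first): 37 DA 44.
In big-endian order the high byte comes first in memory.
So the memory order matches the most-significant-first order: 37 DA 44.

37 DA 44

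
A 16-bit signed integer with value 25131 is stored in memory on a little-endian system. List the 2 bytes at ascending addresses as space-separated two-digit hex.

25131 in hexadecimal, padded to 16 bits, is 0x622B.
Split into bytes (most-significant first): 62 2B.
Little-endian stores the least-significant byte at the lowest address.
So at ascending addresses the bytes are 2B 62.

2B 62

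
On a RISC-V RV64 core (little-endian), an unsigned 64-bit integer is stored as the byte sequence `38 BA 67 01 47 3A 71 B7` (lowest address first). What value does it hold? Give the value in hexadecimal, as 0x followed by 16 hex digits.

Little-endian: lowest address holds the least-significant byte.
Reassemble most-significant byte first: B7 71 3A 47 01 67 BA 38 → 0xB7713A470167BA38.

0xB7713A470167BA38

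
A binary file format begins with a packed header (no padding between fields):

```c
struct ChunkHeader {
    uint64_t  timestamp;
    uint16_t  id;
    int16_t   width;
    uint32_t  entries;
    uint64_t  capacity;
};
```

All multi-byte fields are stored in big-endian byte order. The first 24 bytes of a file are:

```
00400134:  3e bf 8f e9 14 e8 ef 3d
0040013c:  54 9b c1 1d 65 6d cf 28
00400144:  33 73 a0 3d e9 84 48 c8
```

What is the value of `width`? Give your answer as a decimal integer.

`width` follows `timestamp` (8 B), `id` (2 B), so it starts at offset 8 + 2 = 10 and occupies 2 bytes.
Bytes at offsets 10..11: C1 1D.
Big-endian stores the most-significant byte at the lowest address.
The bytes are already most-significant first: 0xC11D.
Top bit is set, so as a signed 16-bit value this is 0xC11D − 2^16 = -16099.

-16099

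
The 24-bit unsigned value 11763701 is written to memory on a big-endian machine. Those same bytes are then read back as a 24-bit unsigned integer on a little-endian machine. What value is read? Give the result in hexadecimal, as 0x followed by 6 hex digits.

0xF57FB3

11763701 in 24-bit hexadecimal is 0xB37FF5.
Stored big-endian, the bytes at ascending addresses are B3 7F F5.
Read back as little-endian, the first byte is least significant, giving 0xF57FB3.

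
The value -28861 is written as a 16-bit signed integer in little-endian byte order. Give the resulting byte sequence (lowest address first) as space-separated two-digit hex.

43 8F

Two's complement of -28861 in 16 bits: 28861 = 0x70BD; invert → 0x8F42; add 1 → 0x8F43.
Split into bytes (most-significant first): 8F 43.
Little-endian: lowest address holds the least-significant byte.
So at ascending addresses the bytes are 43 8F.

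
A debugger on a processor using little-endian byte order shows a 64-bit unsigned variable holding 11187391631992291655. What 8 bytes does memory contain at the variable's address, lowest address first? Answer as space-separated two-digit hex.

11187391631992291655 in hexadecimal, padded to 64 bits, is 0x9B41996A7C140147.
Split into bytes (most-significant first): 9B 41 99 6A 7C 14 01 47.
Little-endian stores the least-significant byte at the lowest address.
So at ascending addresses the bytes are 47 01 14 7C 6A 99 41 9B.

47 01 14 7C 6A 99 41 9B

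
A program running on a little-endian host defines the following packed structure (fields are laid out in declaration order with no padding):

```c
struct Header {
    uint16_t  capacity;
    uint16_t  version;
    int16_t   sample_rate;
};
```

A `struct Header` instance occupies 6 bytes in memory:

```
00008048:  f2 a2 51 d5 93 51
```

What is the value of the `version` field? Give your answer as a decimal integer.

`version` follows `capacity` (2 bytes), so it starts at byte offset 2 and occupies 2 bytes.
Bytes at offsets 2..3: 51 D5.
In little-endian order the low byte comes first in memory.
Reassemble most-significant byte first: D5 51 → 0xD551.
0xD551 = 54609.

54609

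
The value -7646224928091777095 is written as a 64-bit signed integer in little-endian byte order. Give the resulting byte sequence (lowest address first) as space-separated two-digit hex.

B9 57 5A 78 F0 26 E3 95

Two's complement of -7646224928091777095 in 64 bits: 7646224928091777095 = 0x6A1CD90F87A5A847; invert → 0x95E326F0785A57B8; add 1 → 0x95E326F0785A57B9.
Split into bytes (most-significant first): 95 E3 26 F0 78 5A 57 B9.
Little-endian stores the least-significant byte at the lowest address.
So at ascending addresses the bytes are B9 57 5A 78 F0 26 E3 95.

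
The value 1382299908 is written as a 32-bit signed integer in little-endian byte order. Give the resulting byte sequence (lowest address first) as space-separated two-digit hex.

1382299908 in hexadecimal, padded to 32 bits, is 0x52643904.
Split into bytes (most-significant first): 52 64 39 04.
Little-endian stores the least-significant byte at the lowest address.
So at ascending addresses the bytes are 04 39 64 52.

04 39 64 52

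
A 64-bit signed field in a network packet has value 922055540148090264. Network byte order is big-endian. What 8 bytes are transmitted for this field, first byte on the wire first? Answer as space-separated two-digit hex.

0C CB CC A0 E5 B5 35 98

922055540148090264 in hexadecimal, padded to 64 bits, is 0x0CCBCCA0E5B53598.
Split into bytes (most-significant first): 0C CB CC A0 E5 B5 35 98.
Big-endian: lowest address holds the most-significant byte.
So the memory order matches the most-significant-first order: 0C CB CC A0 E5 B5 35 98.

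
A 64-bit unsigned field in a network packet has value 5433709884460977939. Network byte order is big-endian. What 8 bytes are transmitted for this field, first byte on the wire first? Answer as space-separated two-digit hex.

4B 68 6A 59 D3 D3 4F 13

5433709884460977939 in hexadecimal, padded to 64 bits, is 0x4B686A59D3D34F13.
Split into bytes (most-significant first): 4B 68 6A 59 D3 D3 4F 13.
Big-endian: lowest address holds the most-significant byte.
So the memory order matches the most-significant-first order: 4B 68 6A 59 D3 D3 4F 13.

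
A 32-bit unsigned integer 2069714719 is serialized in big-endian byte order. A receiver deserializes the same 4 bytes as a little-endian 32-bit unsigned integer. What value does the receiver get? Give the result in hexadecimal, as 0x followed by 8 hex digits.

0x1F575D7B

2069714719 in 32-bit hexadecimal is 0x7B5D571F.
Stored big-endian, the bytes at ascending addresses are 7B 5D 57 1F.
Read back as little-endian, the first byte is least significant, giving 0x1F575D7B.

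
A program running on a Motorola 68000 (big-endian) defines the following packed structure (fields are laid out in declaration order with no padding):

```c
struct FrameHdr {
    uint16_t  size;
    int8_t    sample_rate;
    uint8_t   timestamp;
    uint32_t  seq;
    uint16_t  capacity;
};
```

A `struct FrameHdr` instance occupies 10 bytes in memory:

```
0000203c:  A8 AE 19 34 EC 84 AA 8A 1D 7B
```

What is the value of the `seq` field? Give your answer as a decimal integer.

`seq` follows `size` (2 B), `sample_rate` (1 B), `timestamp` (1 B), so it starts at offset 2 + 1 + 1 = 4 and occupies 4 bytes.
Bytes at offsets 4..7: EC 84 AA 8A.
In big-endian order the high byte comes first in memory.
The bytes are already most-significant first: 0xEC84AA8A.
0xEC84AA8A = 3968117386.

3968117386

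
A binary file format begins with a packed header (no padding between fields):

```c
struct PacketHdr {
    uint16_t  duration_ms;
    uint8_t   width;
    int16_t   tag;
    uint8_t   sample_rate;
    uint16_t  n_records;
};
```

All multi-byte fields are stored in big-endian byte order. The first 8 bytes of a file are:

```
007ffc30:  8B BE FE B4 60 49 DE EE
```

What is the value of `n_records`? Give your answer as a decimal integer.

`n_records` follows `duration_ms` (2 B), `width` (1 B), `tag` (2 B), `sample_rate` (1 B), so it starts at offset 2 + 1 + 2 + 1 = 6 and occupies 2 bytes.
Bytes at offsets 6..7: DE EE.
Big-endian stores the most-significant byte at the lowest address.
The bytes are already most-significant first: 0xDEEE.
0xDEEE = 57070.

57070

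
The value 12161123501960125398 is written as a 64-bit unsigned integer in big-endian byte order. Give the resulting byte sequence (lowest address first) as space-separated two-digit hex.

A8 C4 FD 64 83 FC DB D6

12161123501960125398 in hexadecimal, padded to 64 bits, is 0xA8C4FD6483FCDBD6.
Split into bytes (most-significant first): A8 C4 FD 64 83 FC DB D6.
Big-endian stores the most-significant byte at the lowest address.
So the memory order matches the most-significant-first order: A8 C4 FD 64 83 FC DB D6.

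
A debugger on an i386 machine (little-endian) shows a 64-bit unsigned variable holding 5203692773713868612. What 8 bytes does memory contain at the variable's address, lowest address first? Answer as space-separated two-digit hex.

44 77 7B E1 01 3B 37 48

5203692773713868612 in hexadecimal, padded to 64 bits, is 0x48373B01E17B7744.
Split into bytes (most-significant first): 48 37 3B 01 E1 7B 77 44.
Little-endian: lowest address holds the least-significant byte.
So at ascending addresses the bytes are 44 77 7B E1 01 3B 37 48.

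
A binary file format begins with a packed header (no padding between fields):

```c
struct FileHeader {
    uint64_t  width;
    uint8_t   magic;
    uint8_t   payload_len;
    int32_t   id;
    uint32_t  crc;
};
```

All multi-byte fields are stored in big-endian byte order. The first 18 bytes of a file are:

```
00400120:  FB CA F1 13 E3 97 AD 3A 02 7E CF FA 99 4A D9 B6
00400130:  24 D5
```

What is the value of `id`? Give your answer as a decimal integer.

`id` follows `width` (8 B), `magic` (1 B), `payload_len` (1 B), so it starts at offset 8 + 1 + 1 = 10 and occupies 4 bytes.
Bytes at offsets 10..13: CF FA 99 4A.
Big-endian: lowest address holds the most-significant byte.
The bytes are already most-significant first: 0xCFFA994A.
Top bit is set, so as a signed 32-bit value this is 0xCFFA994A − 2^32 = -805660342.

-805660342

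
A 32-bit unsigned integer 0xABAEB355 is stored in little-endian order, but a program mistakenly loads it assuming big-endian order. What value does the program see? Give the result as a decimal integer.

1437839019

Stored little-endian, the bytes at ascending addresses are 55 B3 AE AB.
Read back as big-endian, the last byte is least significant, giving 0x55B3AEAB.
0x55B3AEAB = 1437839019.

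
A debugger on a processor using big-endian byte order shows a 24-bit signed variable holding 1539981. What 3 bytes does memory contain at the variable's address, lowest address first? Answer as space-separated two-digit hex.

1539981 in hexadecimal, padded to 24 bits, is 0x177F8D.
Split into bytes (most-significant first): 17 7F 8D.
Big-endian: lowest address holds the most-significant byte.
So the memory order matches the most-significant-first order: 17 7F 8D.

17 7F 8D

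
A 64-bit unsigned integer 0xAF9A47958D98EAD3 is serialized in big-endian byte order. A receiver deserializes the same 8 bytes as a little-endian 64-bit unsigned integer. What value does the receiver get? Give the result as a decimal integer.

15270185220415396527

Stored big-endian, the bytes at ascending addresses are AF 9A 47 95 8D 98 EA D3.
Read back as little-endian, the first byte is least significant, giving 0xD3EA988D95479AAF.
0xD3EA988D95479AAF = 15270185220415396527.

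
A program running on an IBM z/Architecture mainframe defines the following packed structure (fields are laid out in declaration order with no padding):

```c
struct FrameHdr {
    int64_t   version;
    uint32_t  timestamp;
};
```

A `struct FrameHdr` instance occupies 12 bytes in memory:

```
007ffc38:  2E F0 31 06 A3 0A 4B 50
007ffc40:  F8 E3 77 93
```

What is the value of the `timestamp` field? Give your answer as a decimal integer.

4175656851

`timestamp` follows `version` (8 bytes), so it starts at byte offset 8 and occupies 4 bytes.
Bytes at offsets 8..11: F8 E3 77 93.
Big-endian: lowest address holds the most-significant byte.
The bytes are already most-significant first: 0xF8E37793.
0xF8E37793 = 4175656851.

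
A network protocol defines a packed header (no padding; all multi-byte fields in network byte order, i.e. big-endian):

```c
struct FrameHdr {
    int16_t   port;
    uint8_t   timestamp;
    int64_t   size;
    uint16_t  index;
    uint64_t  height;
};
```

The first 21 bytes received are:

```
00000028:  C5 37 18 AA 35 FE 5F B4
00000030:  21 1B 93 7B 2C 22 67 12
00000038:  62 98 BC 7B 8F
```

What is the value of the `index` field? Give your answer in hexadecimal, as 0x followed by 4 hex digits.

0x7B2C

`index` follows `port` (2 B), `timestamp` (1 B), `size` (8 B), so it starts at offset 2 + 1 + 8 = 11 and occupies 2 bytes.
Bytes at offsets 11..12: 7B 2C.
In big-endian order the high byte comes first in memory.
The bytes are already most-significant first: 0x7B2C.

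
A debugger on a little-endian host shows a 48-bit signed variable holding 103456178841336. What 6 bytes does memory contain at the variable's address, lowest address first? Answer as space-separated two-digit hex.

F8 26 CA C4 17 5E

103456178841336 in hexadecimal, padded to 48 bits, is 0x5E17C4CA26F8.
Split into bytes (most-significant first): 5E 17 C4 CA 26 F8.
In little-endian order the low byte comes first in memory.
So at ascending addresses the bytes are F8 26 CA C4 17 5E.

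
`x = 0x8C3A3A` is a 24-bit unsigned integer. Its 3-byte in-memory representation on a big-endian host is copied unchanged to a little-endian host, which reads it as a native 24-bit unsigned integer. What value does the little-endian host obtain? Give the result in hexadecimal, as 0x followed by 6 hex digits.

0x3A3A8C

Stored big-endian, the bytes at ascending addresses are 8C 3A 3A.
Read back as little-endian, the first byte is least significant, giving 0x3A3A8C.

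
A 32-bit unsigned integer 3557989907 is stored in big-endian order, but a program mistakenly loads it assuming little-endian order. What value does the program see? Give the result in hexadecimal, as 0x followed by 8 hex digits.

3557989907 in 32-bit hexadecimal is 0xD4129E13.
Stored big-endian, the bytes at ascending addresses are D4 12 9E 13.
Read back as little-endian, the first byte is least significant, giving 0x139E12D4.

0x139E12D4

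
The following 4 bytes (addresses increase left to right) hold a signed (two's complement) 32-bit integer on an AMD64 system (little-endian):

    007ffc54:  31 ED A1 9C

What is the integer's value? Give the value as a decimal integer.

-1667109583

Little-endian stores the least-significant byte at the lowest address.
Reassemble most-significant byte first: 9C A1 ED 31 → 0x9CA1ED31.
Top bit is set, so as a signed 32-bit value this is 0x9CA1ED31 − 2^32 = -1667109583.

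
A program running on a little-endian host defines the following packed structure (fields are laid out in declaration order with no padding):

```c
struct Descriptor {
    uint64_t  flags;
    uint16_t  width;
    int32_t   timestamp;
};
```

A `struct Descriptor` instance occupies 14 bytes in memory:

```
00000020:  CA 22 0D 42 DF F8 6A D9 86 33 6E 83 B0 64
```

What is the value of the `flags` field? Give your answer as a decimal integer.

`flags` is the first field, at byte offset 0, occupying 8 bytes.
Bytes at offsets 0..7: CA 22 0D 42 DF F8 6A D9.
In little-endian order the low byte comes first in memory.
Reassemble most-significant byte first: D9 6A F8 DF 42 0D 22 CA → 0xD96AF8DF420D22CA.
0xD96AF8DF420D22CA = 15666607891531244234.

15666607891531244234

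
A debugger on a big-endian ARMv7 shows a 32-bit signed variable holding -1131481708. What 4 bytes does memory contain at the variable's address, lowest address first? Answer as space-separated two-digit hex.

Two's complement of -1131481708 in 32 bits: 1131481708 = 0x43710A6C; invert → 0xBC8EF593; add 1 → 0xBC8EF594.
Split into bytes (most-significant first): BC 8E F5 94.
Big-endian stores the most-significant byte at the lowest address.
So the memory order matches the most-significant-first order: BC 8E F5 94.

BC 8E F5 94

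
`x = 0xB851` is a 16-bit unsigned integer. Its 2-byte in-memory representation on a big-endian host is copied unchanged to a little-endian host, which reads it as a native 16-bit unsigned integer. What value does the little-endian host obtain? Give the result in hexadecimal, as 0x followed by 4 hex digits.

Stored big-endian, the bytes at ascending addresses are B8 51.
Read back as little-endian, the first byte is least significant, giving 0x51B8.

0x51B8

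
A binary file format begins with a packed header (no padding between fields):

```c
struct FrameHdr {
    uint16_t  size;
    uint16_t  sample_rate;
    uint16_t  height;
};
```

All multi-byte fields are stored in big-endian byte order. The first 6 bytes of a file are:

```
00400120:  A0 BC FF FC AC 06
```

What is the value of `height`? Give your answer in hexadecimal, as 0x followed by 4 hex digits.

0xAC06

`height` follows `size` (2 B), `sample_rate` (2 B), so it starts at offset 2 + 2 = 4 and occupies 2 bytes.
Bytes at offsets 4..5: AC 06.
Big-endian: lowest address holds the most-significant byte.
The bytes are already most-significant first: 0xAC06.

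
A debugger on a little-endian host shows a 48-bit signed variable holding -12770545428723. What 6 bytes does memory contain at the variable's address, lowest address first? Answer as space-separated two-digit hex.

0D 17 2D A0 62 F4

Two's complement of -12770545428723 in 48 bits: 12770545428723 = 0x0B9D5FD2E8F3; invert → 0xF462A02D170C; add 1 → 0xF462A02D170D.
Split into bytes (most-significant first): F4 62 A0 2D 17 0D.
Little-endian stores the least-significant byte at the lowest address.
So at ascending addresses the bytes are 0D 17 2D A0 62 F4.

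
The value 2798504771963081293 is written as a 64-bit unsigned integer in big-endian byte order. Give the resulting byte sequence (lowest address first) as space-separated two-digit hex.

2798504771963081293 in hexadecimal, padded to 64 bits, is 0x26D649435318524D.
Split into bytes (most-significant first): 26 D6 49 43 53 18 52 4D.
Big-endian: lowest address holds the most-significant byte.
So the memory order matches the most-significant-first order: 26 D6 49 43 53 18 52 4D.

26 D6 49 43 53 18 52 4D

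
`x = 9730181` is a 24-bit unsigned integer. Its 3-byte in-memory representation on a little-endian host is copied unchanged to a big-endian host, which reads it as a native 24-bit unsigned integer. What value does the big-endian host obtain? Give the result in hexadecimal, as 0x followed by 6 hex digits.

9730181 in 24-bit hexadecimal is 0x947885.
Stored little-endian, the bytes at ascending addresses are 85 78 94.
Read back as big-endian, the last byte is least significant, giving 0x857894.

0x857894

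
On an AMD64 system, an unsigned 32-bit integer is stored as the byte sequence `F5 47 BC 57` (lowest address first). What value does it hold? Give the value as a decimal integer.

1471956981

Little-endian stores the least-significant byte at the lowest address.
Reassemble most-significant byte first: 57 BC 47 F5 → 0x57BC47F5.
0x57BC47F5 = 1471956981.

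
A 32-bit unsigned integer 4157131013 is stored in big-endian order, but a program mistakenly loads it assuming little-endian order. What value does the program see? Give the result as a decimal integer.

4157131013 in 32-bit hexadecimal is 0xF7C8C905.
Stored big-endian, the bytes at ascending addresses are F7 C8 C9 05.
Read back as little-endian, the first byte is least significant, giving 0x05C9C8F7.
0x05C9C8F7 = 97110263.

97110263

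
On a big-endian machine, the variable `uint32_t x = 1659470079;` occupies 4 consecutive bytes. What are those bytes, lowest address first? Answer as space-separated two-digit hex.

62 E9 80 FF

1659470079 in hexadecimal, padded to 32 bits, is 0x62E980FF.
Split into bytes (most-significant first): 62 E9 80 FF.
Big-endian stores the most-significant byte at the lowest address.
So the memory order matches the most-significant-first order: 62 E9 80 FF.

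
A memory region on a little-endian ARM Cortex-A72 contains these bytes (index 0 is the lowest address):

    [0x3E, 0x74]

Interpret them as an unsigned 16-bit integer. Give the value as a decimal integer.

In little-endian order the low byte comes first in memory.
Reassemble most-significant byte first: 74 3E → 0x743E.
0x743E = 29758.

29758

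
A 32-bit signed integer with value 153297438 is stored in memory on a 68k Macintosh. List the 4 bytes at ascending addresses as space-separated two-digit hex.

153297438 in hexadecimal, padded to 32 bits, is 0x0923221E.
Split into bytes (most-significant first): 09 23 22 1E.
Big-endian stores the most-significant byte at the lowest address.
So the memory order matches the most-significant-first order: 09 23 22 1E.

09 23 22 1E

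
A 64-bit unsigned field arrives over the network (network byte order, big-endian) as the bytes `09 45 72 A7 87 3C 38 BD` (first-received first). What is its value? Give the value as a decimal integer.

668066183588362429

Big-endian stores the most-significant byte at the lowest address.
The bytes are already most-significant first: 0x094572A7873C38BD.
0x094572A7873C38BD = 668066183588362429.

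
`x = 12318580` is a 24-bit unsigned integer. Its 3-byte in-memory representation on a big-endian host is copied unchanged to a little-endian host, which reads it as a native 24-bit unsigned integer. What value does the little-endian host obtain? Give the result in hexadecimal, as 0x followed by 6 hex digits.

12318580 in 24-bit hexadecimal is 0xBBF774.
Stored big-endian, the bytes at ascending addresses are BB F7 74.
Read back as little-endian, the first byte is least significant, giving 0x74F7BB.

0x74F7BB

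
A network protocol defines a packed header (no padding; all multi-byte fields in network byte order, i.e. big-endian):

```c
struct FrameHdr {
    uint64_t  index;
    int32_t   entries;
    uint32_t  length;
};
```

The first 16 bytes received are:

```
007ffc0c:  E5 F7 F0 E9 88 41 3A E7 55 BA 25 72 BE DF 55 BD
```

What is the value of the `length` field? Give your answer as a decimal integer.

`length` follows `index` (8 B), `entries` (4 B), so it starts at offset 8 + 4 = 12 and occupies 4 bytes.
Bytes at offsets 12..15: BE DF 55 BD.
Big-endian stores the most-significant byte at the lowest address.
The bytes are already most-significant first: 0xBEDF55BD.
0xBEDF55BD = 3202307517.

3202307517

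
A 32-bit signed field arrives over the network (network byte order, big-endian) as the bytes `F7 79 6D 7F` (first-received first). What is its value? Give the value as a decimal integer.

-143037057

Big-endian: lowest address holds the most-significant byte.
The bytes are already most-significant first: 0xF7796D7F.
Top bit is set, so as a signed 32-bit value this is 0xF7796D7F − 2^32 = -143037057.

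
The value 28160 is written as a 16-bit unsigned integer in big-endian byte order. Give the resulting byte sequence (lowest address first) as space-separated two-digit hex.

28160 in hexadecimal, padded to 16 bits, is 0x6E00.
Split into bytes (most-significant first): 6E 00.
Big-endian: lowest address holds the most-significant byte.
So the memory order matches the most-significant-first order: 6E 00.

6E 00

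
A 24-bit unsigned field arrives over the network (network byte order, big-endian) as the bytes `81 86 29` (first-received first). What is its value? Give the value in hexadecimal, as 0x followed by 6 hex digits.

0x818629

In big-endian order the high byte comes first in memory.
The bytes are already most-significant first: 0x818629.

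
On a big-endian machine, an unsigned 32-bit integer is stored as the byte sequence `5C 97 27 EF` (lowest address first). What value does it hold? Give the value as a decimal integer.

Big-endian stores the most-significant byte at the lowest address.
The bytes are already most-significant first: 0x5C9727EF.
0x5C9727EF = 1553410031.

1553410031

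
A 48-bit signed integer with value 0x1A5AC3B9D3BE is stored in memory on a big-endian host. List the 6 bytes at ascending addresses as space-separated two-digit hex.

Split into bytes (most-significant first): 1A 5A C3 B9 D3 BE.
In big-endian order the high byte comes first in memory.
So the memory order matches the most-significant-first order: 1A 5A C3 B9 D3 BE.

1A 5A C3 B9 D3 BE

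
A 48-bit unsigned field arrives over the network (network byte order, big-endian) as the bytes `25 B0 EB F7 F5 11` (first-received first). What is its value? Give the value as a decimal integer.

Big-endian: lowest address holds the most-significant byte.
The bytes are already most-significant first: 0x25B0EBF7F511.
0x25B0EBF7F511 = 41441803367697.

41441803367697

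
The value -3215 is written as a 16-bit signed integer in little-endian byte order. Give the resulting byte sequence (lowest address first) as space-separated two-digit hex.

Two's complement of -3215 in 16 bits: 3215 = 0x0C8F; invert → 0xF370; add 1 → 0xF371.
Split into bytes (most-significant first): F3 71.
Little-endian: lowest address holds the least-significant byte.
So at ascending addresses the bytes are 71 F3.

71 F3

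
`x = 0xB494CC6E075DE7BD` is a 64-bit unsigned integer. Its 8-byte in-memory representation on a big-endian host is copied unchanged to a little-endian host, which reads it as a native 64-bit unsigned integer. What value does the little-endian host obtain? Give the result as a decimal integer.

Stored big-endian, the bytes at ascending addresses are B4 94 CC 6E 07 5D E7 BD.
Read back as little-endian, the first byte is least significant, giving 0xBDE75D076ECC94B4.
0xBDE75D076ECC94B4 = 13684008279293596852.

13684008279293596852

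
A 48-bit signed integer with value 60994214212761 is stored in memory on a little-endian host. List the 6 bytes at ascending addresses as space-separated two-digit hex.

60994214212761 in hexadecimal, padded to 48 bits, is 0x37795278B499.
Split into bytes (most-significant first): 37 79 52 78 B4 99.
In little-endian order the low byte comes first in memory.
So at ascending addresses the bytes are 99 B4 78 52 79 37.

99 B4 78 52 79 37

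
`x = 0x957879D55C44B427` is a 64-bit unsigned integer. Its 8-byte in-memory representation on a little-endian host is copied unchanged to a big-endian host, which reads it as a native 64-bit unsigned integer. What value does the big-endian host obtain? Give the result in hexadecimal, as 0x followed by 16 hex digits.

Stored little-endian, the bytes at ascending addresses are 27 B4 44 5C D5 79 78 95.
Read back as big-endian, the last byte is least significant, giving 0x27B4445CD5797895.

0x27B4445CD5797895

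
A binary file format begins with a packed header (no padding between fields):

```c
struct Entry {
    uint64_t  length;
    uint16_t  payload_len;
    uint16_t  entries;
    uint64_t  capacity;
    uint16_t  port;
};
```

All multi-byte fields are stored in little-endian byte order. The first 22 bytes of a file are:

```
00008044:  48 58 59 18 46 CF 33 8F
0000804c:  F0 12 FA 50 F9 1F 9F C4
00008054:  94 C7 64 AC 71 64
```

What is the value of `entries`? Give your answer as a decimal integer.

`entries` follows `length` (8 B), `payload_len` (2 B), so it starts at offset 8 + 2 = 10 and occupies 2 bytes.
Bytes at offsets 10..11: FA 50.
In little-endian order the low byte comes first in memory.
Reassemble most-significant byte first: 50 FA → 0x50FA.
0x50FA = 20730.

20730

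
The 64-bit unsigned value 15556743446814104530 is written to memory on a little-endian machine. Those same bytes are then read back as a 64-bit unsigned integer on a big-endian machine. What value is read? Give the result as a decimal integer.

15175791409113851095

15556743446814104530 in 64-bit hexadecimal is 0xD7E4A7BDE13D9BD2.
Stored little-endian, the bytes at ascending addresses are D2 9B 3D E1 BD A7 E4 D7.
Read back as big-endian, the last byte is least significant, giving 0xD29B3DE1BDA7E4D7.
0xD29B3DE1BDA7E4D7 = 15175791409113851095.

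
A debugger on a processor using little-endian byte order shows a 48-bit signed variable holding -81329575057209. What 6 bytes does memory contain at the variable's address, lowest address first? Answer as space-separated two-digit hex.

C7 A8 91 FB 07 B6

Two's complement of -81329575057209 in 48 bits: 81329575057209 = 0x49F8046E5739; invert → 0xB607FB91A8C6; add 1 → 0xB607FB91A8C7.
Split into bytes (most-significant first): B6 07 FB 91 A8 C7.
In little-endian order the low byte comes first in memory.
So at ascending addresses the bytes are C7 A8 91 FB 07 B6.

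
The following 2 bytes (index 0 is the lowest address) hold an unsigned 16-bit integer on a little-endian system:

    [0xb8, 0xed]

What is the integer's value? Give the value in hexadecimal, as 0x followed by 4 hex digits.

0xEDB8

Little-endian stores the least-significant byte at the lowest address.
Reassemble most-significant byte first: ED B8 → 0xEDB8.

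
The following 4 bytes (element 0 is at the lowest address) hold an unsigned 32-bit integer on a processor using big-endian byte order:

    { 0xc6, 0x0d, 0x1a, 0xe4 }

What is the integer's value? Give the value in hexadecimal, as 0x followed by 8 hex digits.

0xC60D1AE4

Big-endian stores the most-significant byte at the lowest address.
The bytes are already most-significant first: 0xC60D1AE4.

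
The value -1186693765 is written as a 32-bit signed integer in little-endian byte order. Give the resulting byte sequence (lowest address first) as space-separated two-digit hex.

Two's complement of -1186693765 in 32 bits: 1186693765 = 0x46BB8285; invert → 0xB9447D7A; add 1 → 0xB9447D7B.
Split into bytes (most-significant first): B9 44 7D 7B.
In little-endian order the low byte comes first in memory.
So at ascending addresses the bytes are 7B 7D 44 B9.

7B 7D 44 B9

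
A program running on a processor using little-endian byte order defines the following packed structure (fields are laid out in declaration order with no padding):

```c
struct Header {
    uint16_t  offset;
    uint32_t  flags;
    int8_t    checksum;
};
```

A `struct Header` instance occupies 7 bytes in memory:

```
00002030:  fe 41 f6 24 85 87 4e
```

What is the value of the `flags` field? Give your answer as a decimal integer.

2273649910

`flags` follows `offset` (2 bytes), so it starts at byte offset 2 and occupies 4 bytes.
Bytes at offsets 2..5: F6 24 85 87.
Little-endian stores the least-significant byte at the lowest address.
Reassemble most-significant byte first: 87 85 24 F6 → 0x878524F6.
0x878524F6 = 2273649910.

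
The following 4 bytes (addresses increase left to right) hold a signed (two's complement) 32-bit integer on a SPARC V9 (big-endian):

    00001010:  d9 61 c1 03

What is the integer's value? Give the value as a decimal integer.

Big-endian: lowest address holds the most-significant byte.
The bytes are already most-significant first: 0xD961C103.
Top bit is set, so as a signed 32-bit value this is 0xD961C103 − 2^32 = -647905021.

-647905021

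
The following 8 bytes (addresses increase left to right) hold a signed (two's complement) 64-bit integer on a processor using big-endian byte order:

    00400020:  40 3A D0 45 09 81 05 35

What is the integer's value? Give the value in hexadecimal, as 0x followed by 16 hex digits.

Big-endian stores the most-significant byte at the lowest address.
The bytes are already most-significant first: 0x403AD04509810535.

0x403AD04509810535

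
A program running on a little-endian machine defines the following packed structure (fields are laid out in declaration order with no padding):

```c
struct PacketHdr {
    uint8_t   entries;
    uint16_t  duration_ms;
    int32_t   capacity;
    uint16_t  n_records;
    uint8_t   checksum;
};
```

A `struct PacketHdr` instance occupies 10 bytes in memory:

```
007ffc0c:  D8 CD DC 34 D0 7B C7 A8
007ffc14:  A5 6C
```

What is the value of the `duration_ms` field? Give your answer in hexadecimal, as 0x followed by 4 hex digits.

`duration_ms` follows `entries` (1 byte), so it starts at byte offset 1 and occupies 2 bytes.
Bytes at offsets 1..2: CD DC.
Little-endian: lowest address holds the least-significant byte.
Reassemble most-significant byte first: DC CD → 0xDCCD.

0xDCCD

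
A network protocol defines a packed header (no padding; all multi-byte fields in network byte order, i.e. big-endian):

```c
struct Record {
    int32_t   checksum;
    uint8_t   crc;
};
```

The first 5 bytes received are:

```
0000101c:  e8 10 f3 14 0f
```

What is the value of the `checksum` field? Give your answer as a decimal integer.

-401542380

`checksum` is the first field, at byte offset 0, occupying 4 bytes.
Bytes at offsets 0..3: E8 10 F3 14.
Big-endian: lowest address holds the most-significant byte.
The bytes are already most-significant first: 0xE810F314.
Top bit is set, so as a signed 32-bit value this is 0xE810F314 − 2^32 = -401542380.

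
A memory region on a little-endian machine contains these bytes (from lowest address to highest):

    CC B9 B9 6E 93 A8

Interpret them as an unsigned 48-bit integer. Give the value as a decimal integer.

185351171324364

Little-endian stores the least-significant byte at the lowest address.
Reassemble most-significant byte first: A8 93 6E B9 B9 CC → 0xA8936EB9B9CC.
0xA8936EB9B9CC = 185351171324364.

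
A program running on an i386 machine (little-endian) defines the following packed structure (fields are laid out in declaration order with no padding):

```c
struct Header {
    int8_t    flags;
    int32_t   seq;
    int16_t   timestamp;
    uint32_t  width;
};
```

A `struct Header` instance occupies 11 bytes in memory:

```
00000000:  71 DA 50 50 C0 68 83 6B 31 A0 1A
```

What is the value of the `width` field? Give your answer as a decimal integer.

`width` follows `flags` (1 B), `seq` (4 B), `timestamp` (2 B), so it starts at offset 1 + 4 + 2 = 7 and occupies 4 bytes.
Bytes at offsets 7..10: 6B 31 A0 1A.
In little-endian order the low byte comes first in memory.
Reassemble most-significant byte first: 1A A0 31 6B → 0x1AA0316B.
0x1AA0316B = 446706027.

446706027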